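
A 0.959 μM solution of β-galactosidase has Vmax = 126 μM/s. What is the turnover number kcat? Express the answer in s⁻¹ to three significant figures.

131 s⁻¹

kcat = Vmax/[E]total = 126 μM/s / 0.959 μM = 131 s⁻¹.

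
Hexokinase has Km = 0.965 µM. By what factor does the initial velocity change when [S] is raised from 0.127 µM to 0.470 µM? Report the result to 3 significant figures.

The fractional saturations are [S]/(Km+[S]) = 0.127/1.092 = 0.1163 and 0.470/1.435 = 0.3275.
v₂/v₁ is just their ratio: 0.3275/0.1163 = 2.82.

2.82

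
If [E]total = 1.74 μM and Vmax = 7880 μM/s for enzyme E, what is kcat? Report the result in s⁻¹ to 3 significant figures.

kcat = Vmax/[E]total = 7880 μM/s / 1.74 μM = 4530 s⁻¹.

4530 s⁻¹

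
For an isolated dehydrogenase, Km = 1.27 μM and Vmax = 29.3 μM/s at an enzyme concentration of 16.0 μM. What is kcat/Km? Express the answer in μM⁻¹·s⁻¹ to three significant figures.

kcat = Vmax/[E]total = 29.3/16.0 = 1.83 s⁻¹.
kcat/Km = 1.83/1.27 = 1.44 μM⁻¹·s⁻¹.

1.44 μM⁻¹·s⁻¹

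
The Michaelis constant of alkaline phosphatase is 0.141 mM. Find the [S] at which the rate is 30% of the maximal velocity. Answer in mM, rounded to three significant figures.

v/Vmax = [S]/(Km+[S]) = 0.3, so [S] = Km·0.3/(1 − 0.3) = 0.141 × 0.4286.
[S] = 0.0604 mM.

0.0604 mM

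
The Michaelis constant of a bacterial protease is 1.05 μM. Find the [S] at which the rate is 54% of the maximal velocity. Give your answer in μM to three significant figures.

1.23 μM

v/Vmax = [S]/(Km+[S]) = 0.54, so [S] = Km·0.54/(1 − 0.54) = 1.05 × 1.174.
[S] = 1.23 μM.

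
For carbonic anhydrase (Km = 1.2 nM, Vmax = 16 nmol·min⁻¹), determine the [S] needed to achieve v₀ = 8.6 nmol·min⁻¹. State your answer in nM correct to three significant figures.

The required fractional saturation is v/Vmax = 8.6/16 = 0.5375.
Then [S]/(Km+[S]) = 0.5375 ⇒ [S] = 1.2 × 0.5375/(1 − 0.5375) = 1.39 nM.

1.39 nM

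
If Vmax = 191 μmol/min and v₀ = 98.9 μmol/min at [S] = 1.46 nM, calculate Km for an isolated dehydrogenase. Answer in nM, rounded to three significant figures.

1.36 nM

From v = Vmax[S]/(Km+[S]), Km = [S](Vmax − v)/v.
Km = 1.46 × (191 − 98.9) / 98.9 = 134.5/98.9 = 1.36 nM.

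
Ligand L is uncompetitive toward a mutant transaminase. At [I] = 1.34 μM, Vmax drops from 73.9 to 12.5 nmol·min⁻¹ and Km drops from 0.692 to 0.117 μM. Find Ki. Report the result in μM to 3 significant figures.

0.273 μM

Uncompetitive: Vmax,app = Vmax/α (and Km,app = Km/α) with α = 1 + [I]/Ki.
α = Vmax/Vmax,app = 73.9/12.5 = 5.912.
Since α = 1 + [I]/Ki, [I]/Ki = 5.912 − 1 = 4.912 and Ki = 1.34/4.912 = 0.273 μM.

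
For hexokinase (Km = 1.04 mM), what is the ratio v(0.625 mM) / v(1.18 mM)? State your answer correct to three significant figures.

0.706

The fractional saturations are [S]/(Km+[S]) = 1.18/2.220 = 0.5315 and 0.625/1.665 = 0.3754.
v₂/v₁ is just their ratio: 0.3754/0.5315 = 0.706.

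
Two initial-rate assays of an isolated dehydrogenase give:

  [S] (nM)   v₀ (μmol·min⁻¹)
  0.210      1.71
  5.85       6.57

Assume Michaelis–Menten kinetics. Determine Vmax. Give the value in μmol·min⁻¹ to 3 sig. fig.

7.35 μmol·min⁻¹

From v = Vmax[S]/(Km+[S]), each point gives Vmax = v(Km+[S])/[S].
Equating: 1.71(Km+0.210)/0.210 = 6.57(Km+5.85)/5.85.
8.143·Km + 1.71 = 1.123·Km + 6.57, so (8.143 − 1.123)·Km = 6.57 − 1.71.
Km = 4.860/7.020 = 0.692 nM; then Vmax = 1.71(0.692+0.210)/0.210 = 7.35 μmol·min⁻¹.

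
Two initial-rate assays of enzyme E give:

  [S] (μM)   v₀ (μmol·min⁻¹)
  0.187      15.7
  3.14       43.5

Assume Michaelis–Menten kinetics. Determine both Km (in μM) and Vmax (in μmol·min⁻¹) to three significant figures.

Km = 0.397 μM; Vmax = 49.0 μmol·min⁻¹

From v = Vmax[S]/(Km+[S]), each point gives Vmax = v(Km+[S])/[S].
Equating: 15.7(Km+0.187)/0.187 = 43.5(Km+3.14)/3.14.
83.96·Km + 15.7 = 13.85·Km + 43.5, so (83.96 − 13.85)·Km = 43.5 − 15.7.
Km = 27.80/70.10 = 0.397 μM; then Vmax = 15.7(0.397+0.187)/0.187 = 49.0 μmol·min⁻¹.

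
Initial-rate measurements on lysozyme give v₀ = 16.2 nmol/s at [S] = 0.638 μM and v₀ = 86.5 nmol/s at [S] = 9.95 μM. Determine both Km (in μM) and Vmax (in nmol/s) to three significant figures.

In reciprocal form, 1/v = (Km/Vmax)·(1/[S]) + 1/Vmax. The two points give (1/[S], 1/v) = (1.567, 0.06173) and (0.1005, 0.01156).
Slope = (0.06173 − 0.01156)/(1.567 − 0.1005) = 0.03420; intercept = 0.06173 − 0.03420×1.567 = 0.008124.
Vmax = 1/intercept = 123 nmol/s; Km = slope × Vmax = 0.03420 × 123 = 4.21 μM.

Km = 4.21 μM; Vmax = 123 nmol/s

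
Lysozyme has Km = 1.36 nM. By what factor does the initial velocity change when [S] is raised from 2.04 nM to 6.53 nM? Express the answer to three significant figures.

1.38

Since Vmax cancels, v₂/v₁ = [S]₂(Km+[S]₁) / [S]₁(Km+[S]₂).
= 6.53×(1.36+2.04) / (2.04×(1.36+6.53)) = 22.20/16.10 = 1.38.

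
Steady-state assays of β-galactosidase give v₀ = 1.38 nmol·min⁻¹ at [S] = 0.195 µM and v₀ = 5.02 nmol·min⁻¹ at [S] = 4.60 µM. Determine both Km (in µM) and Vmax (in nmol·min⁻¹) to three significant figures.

Km = 0.608 µM; Vmax = 5.68 nmol·min⁻¹

From v = Vmax[S]/(Km+[S]), each point gives Vmax = v(Km+[S])/[S].
Equating: 1.38(Km+0.195)/0.195 = 5.02(Km+4.60)/4.60.
7.077·Km + 1.38 = 1.091·Km + 5.02, so (7.077 − 1.091)·Km = 5.02 − 1.38.
Km = 3.640/5.986 = 0.608 µM; then Vmax = 1.38(0.608+0.195)/0.195 = 5.68 nmol·min⁻¹.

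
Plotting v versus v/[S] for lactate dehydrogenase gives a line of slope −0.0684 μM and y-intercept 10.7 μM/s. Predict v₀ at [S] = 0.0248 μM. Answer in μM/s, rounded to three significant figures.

2.85 μM/s

In the Eadie–Hofstee form v = Vmax − Km·(v/[S]), the slope is −Km and the intercept is Vmax, so Km = 0.0684 μM and Vmax = 10.7 μM/s.
v = 10.7 × 0.0248/(0.0684 + 0.0248) = 2.85 μM/s.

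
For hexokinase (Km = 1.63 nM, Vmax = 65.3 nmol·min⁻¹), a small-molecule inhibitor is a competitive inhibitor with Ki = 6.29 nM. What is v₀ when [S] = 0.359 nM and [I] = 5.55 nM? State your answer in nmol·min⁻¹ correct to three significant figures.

α = 1 + [I]/Ki = 1 + 5.55/6.29 = 1.882.
For a competitive inhibitor, Vmax is unchanged and the apparent Km becomes α·Km: Km,app = 3.07 nM, Vmax,app = 65.3 nmol·min⁻¹.
v = Vmax,app·[S]/(Km,app + [S]) = 65.3 × 0.359/(3.07 + 0.359) = 6.84 nmol·min⁻¹.

6.84 nmol·min⁻¹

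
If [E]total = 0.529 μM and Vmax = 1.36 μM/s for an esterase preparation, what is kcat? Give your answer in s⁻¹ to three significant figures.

2.57 s⁻¹

kcat = Vmax/[E]total = 1.36 μM/s / 0.529 μM = 2.57 s⁻¹.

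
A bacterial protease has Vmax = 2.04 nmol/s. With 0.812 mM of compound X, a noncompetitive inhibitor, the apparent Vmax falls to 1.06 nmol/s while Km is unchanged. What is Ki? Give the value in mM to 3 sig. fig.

0.878 mM

Noncompetitive: Vmax,app = Vmax/α with α = 1 + [I]/Ki.
α = Vmax/Vmax,app = 2.04/1.06 = 1.925.
Since α = 1 + [I]/Ki, [I]/Ki = 1.925 − 1 = 0.9245 and Ki = 0.812/0.9245 = 0.878 mM.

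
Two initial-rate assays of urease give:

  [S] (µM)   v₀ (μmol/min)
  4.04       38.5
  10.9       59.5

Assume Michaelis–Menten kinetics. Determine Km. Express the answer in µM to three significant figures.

5.16 µM

In reciprocal form, 1/v = (Km/Vmax)·(1/[S]) + 1/Vmax. The two points give (1/[S], 1/v) = (0.2475, 0.02597) and (0.09174, 0.01681).
Slope = (0.02597 − 0.01681)/(0.2475 − 0.09174) = 0.05885; intercept = 0.02597 − 0.05885×0.2475 = 0.01141.
Vmax = 1/intercept = 87.7 μmol/min; Km = slope × Vmax = 0.05885 × 87.7 = 5.16 µM.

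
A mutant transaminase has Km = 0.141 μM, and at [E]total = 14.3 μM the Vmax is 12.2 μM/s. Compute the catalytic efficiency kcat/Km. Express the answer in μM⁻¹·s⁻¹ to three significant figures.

6.05 μM⁻¹·s⁻¹

kcat = Vmax/[E]total = 12.2/14.3 = 0.853 s⁻¹.
kcat/Km = 0.853/0.141 = 6.05 μM⁻¹·s⁻¹.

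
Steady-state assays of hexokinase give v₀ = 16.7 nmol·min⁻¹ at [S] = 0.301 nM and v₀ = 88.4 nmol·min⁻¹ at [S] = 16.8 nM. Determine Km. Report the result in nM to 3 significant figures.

From v = Vmax[S]/(Km+[S]), each point gives Vmax = v(Km+[S])/[S].
Equating: 16.7(Km+0.301)/0.301 = 88.4(Km+16.8)/16.8.
55.48·Km + 16.7 = 5.262·Km + 88.4, so (55.48 − 5.262)·Km = 88.4 − 16.7.
Km = 71.70/50.22 = 1.43 nM; then Vmax = 16.7(1.43+0.301)/0.301 = 95.9 nmol·min⁻¹.

1.43 nM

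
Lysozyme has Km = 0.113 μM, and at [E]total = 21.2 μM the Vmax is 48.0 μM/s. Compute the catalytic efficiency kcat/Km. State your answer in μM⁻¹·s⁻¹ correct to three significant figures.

20.0 μM⁻¹·s⁻¹

kcat = Vmax/[E]total = 48.0/21.2 = 2.26 s⁻¹.
kcat/Km = 2.26/0.113 = 20.0 μM⁻¹·s⁻¹.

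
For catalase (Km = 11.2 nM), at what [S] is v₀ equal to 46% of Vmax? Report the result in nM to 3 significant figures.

9.54 nM

v/Vmax = [S]/(Km+[S]) = 0.46, so [S] = Km·0.46/(1 − 0.46) = 11.2 × 0.8519.
[S] = 9.54 nM.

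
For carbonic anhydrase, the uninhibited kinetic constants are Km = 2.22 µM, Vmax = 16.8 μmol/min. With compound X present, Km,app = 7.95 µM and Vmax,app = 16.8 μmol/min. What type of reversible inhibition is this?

Km increases (2.22 → 7.95 µM) while Vmax is unchanged — the hallmark of competitive inhibition.

competitive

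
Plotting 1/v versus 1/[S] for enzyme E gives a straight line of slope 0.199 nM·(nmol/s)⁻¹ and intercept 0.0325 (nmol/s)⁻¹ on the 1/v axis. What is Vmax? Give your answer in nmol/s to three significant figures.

30.8 nmol/s

The y-intercept of a Lineweaver–Burk plot equals 1/Vmax, so Vmax = 1/0.0325 = 30.8 nmol/s.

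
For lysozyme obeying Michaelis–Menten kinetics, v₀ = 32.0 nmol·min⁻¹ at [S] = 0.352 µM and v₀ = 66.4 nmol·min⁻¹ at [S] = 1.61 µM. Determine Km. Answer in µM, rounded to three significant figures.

0.693 µM

In reciprocal form, 1/v = (Km/Vmax)·(1/[S]) + 1/Vmax. The two points give (1/[S], 1/v) = (2.841, 0.03125) and (0.6211, 0.01506).
Slope = (0.03125 − 0.01506)/(2.841 − 0.6211) = 0.007293; intercept = 0.03125 − 0.007293×2.841 = 0.01053.
Vmax = 1/intercept = 95.0 nmol·min⁻¹; Km = slope × Vmax = 0.007293 × 95.0 = 0.693 µM.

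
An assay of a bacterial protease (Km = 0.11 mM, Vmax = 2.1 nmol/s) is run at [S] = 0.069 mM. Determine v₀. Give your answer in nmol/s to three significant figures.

[S]/(Km+[S]) = 0.069/0.1790 = 0.3855, the fractional saturation.
v = 0.3855 × Vmax = 0.3855 × 2.1 = 0.809 nmol/s.

0.809 nmol/s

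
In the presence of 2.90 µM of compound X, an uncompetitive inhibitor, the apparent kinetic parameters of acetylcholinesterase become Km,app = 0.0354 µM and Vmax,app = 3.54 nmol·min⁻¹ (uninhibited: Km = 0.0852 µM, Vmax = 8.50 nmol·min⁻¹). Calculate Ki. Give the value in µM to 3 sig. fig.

2.07 µM

Uncompetitive: Vmax,app = Vmax/α (and Km,app = Km/α) with α = 1 + [I]/Ki.
α = Vmax/Vmax,app = 8.50/3.54 = 2.401.
Ki = [I]/(α − 1) = 2.90/1.401 = 2.07 µM.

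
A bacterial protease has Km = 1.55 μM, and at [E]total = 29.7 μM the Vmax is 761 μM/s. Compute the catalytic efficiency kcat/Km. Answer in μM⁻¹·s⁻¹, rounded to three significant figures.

16.5 μM⁻¹·s⁻¹

kcat = Vmax/[E]total = 761/29.7 = 25.6 s⁻¹.
kcat/Km = 25.6/1.55 = 16.5 μM⁻¹·s⁻¹.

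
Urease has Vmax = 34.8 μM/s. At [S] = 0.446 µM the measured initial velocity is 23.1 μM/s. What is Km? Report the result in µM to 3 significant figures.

From v = Vmax[S]/(Km+[S]), Km = [S](Vmax − v)/v.
Km = 0.446 × (34.8 − 23.1) / 23.1 = 5.218/23.1 = 0.226 µM.

0.226 µM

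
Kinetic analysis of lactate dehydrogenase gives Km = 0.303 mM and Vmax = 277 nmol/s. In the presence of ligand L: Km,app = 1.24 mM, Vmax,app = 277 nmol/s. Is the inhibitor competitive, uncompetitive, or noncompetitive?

Km increases (0.303 → 1.24 mM) while Vmax is unchanged — the hallmark of competitive inhibition.

competitive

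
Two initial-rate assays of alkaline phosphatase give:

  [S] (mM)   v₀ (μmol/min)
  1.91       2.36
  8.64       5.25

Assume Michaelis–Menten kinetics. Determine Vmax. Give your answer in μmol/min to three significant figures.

8.05 μmol/min

From v = Vmax[S]/(Km+[S]), each point gives Vmax = v(Km+[S])/[S].
Equating: 2.36(Km+1.91)/1.91 = 5.25(Km+8.64)/8.64.
1.236·Km + 2.36 = 0.6076·Km + 5.25, so (1.236 − 0.6076)·Km = 5.25 − 2.36.
Km = 2.890/0.6280 = 4.60 mM; then Vmax = 2.36(4.60+1.91)/1.91 = 8.05 μmol/min.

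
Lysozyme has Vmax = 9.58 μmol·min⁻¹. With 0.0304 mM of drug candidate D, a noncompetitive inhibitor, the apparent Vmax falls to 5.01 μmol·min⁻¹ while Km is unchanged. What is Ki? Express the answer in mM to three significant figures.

0.0333 mM

Noncompetitive: Vmax,app = Vmax/α with α = 1 + [I]/Ki.
α = Vmax/Vmax,app = 9.58/5.01 = 1.912.
Ki = [I]/(α − 1) = 0.0304/0.9122 = 0.0333 mM.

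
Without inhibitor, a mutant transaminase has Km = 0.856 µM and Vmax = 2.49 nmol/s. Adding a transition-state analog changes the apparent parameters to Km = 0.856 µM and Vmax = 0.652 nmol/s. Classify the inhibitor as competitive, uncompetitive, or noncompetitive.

noncompetitive

Vmax decreases (2.49 → 0.652 nmol/s) while Km is unchanged — pure noncompetitive inhibition.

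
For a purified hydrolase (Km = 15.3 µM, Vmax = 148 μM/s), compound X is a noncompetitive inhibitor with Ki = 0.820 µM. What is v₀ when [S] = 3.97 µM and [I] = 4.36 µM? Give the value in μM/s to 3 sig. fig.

α = 1 + [I]/Ki = 1 + 4.36/0.820 = 6.317.
For a noncompetitive inhibitor, Vmax is reduced to Vmax/α while Km is unchanged: Km,app = 15.3 µM, Vmax,app = 23.4 μM/s.
v = Vmax,app·[S]/(Km,app + [S]) = 23.4 × 3.97/(15.3 + 3.97) = 4.83 μM/s.

4.83 μM/s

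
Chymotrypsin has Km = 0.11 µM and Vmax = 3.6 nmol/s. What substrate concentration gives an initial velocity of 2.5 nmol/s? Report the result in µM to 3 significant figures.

0.250 µM

Rearranging v = Vmax[S]/(Km+[S]) gives [S] = Km·v/(Vmax − v).
[S] = 0.11 × 2.5 / (3.6 − 2.5) = 0.2750/1.100 = 0.250 µM.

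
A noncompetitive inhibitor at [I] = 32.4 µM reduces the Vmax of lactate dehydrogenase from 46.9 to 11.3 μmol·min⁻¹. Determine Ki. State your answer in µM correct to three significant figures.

Noncompetitive: Vmax,app = Vmax/α with α = 1 + [I]/Ki.
α = Vmax/Vmax,app = 46.9/11.3 = 4.150.
Since α = 1 + [I]/Ki, [I]/Ki = 4.150 − 1 = 3.150 and Ki = 32.4/3.150 = 10.3 µM.

10.3 µM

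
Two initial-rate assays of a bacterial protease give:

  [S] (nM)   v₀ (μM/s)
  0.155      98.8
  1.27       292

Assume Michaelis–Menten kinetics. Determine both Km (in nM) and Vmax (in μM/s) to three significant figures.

In reciprocal form, 1/v = (Km/Vmax)·(1/[S]) + 1/Vmax. The two points give (1/[S], 1/v) = (6.452, 0.01012) and (0.7874, 0.003425).
Slope = (0.01012 − 0.003425)/(6.452 − 0.7874) = 0.001182; intercept = 0.01012 − 0.001182×6.452 = 0.002494.
Vmax = 1/intercept = 401 μM/s; Km = slope × Vmax = 0.001182 × 401 = 0.474 nM.

Km = 0.474 nM; Vmax = 401 μM/s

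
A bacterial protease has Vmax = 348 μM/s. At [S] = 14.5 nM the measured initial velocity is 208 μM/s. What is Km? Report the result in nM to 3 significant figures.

v/Vmax = 208/348 = 0.5977 = [S]/(Km+[S]).
So Km + [S] = [S]/0.5977 = 24.26 nM, giving Km = 24.26 − 14.5 = 9.76 nM.

9.76 nM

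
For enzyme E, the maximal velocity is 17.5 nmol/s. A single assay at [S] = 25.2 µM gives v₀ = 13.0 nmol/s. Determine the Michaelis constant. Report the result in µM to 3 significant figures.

8.72 µM

From v = Vmax[S]/(Km+[S]), Km = [S](Vmax − v)/v.
Km = 25.2 × (17.5 − 13.0) / 13.0 = 113.4/13.0 = 8.72 µM.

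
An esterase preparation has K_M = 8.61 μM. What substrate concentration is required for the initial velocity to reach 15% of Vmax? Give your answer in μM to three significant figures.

v/Vmax = [S]/(Km+[S]) = 0.15, so [S] = Km·0.15/(1 − 0.15) = 8.61 × 0.1765.
[S] = 1.52 μM.

1.52 μM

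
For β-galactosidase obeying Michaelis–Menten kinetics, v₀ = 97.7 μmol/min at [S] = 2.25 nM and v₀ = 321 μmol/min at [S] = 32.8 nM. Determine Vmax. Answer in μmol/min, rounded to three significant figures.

386 μmol/min

From v = Vmax[S]/(Km+[S]), each point gives Vmax = v(Km+[S])/[S].
Equating: 97.7(Km+2.25)/2.25 = 321(Km+32.8)/32.8.
43.42·Km + 97.7 = 9.787·Km + 321, so (43.42 − 9.787)·Km = 321 − 97.7.
Km = 223.3/33.64 = 6.64 nM; then Vmax = 97.7(6.64+2.25)/2.25 = 386 μmol/min.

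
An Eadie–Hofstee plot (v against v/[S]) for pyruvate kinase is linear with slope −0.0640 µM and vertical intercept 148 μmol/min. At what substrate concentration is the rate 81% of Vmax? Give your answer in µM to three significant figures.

0.273 µM

The Eadie–Hofstee slope gives Km = 0.0640 µM (slope = −Km).
v/Vmax = [S]/(Km+[S]) = 0.81 ⇒ [S] = Km·0.81/(1−0.81) = 0.0640 × 4.263 = 0.273 µM.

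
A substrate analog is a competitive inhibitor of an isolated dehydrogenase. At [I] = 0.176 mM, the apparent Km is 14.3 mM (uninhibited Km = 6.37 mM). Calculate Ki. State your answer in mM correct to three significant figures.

0.141 mM

Competitive: Km,app = α·Km with α = 1 + [I]/Ki.
α = Km,app/Km = 14.3/6.37 = 2.245.
Since α = 1 + [I]/Ki, [I]/Ki = 2.245 − 1 = 1.245 and Ki = 0.176/1.245 = 0.141 mM.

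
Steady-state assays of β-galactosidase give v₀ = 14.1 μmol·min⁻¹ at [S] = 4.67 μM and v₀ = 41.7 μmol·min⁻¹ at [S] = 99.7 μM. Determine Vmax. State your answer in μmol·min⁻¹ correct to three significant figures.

46.1 μmol·min⁻¹

From v = Vmax[S]/(Km+[S]), each point gives Vmax = v(Km+[S])/[S].
Equating: 14.1(Km+4.67)/4.67 = 41.7(Km+99.7)/99.7.
3.019·Km + 14.1 = 0.4183·Km + 41.7, so (3.019 − 0.4183)·Km = 41.7 − 14.1.
Km = 27.60/2.601 = 10.6 μM; then Vmax = 14.1(10.6+4.67)/4.67 = 46.1 μmol·min⁻¹.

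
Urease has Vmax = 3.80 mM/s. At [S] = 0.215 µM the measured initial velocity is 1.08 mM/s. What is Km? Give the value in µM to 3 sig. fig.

0.541 µM

From v = Vmax[S]/(Km+[S]), Km = [S](Vmax − v)/v.
Km = 0.215 × (3.80 − 1.08) / 1.08 = 0.5848/1.08 = 0.541 µM.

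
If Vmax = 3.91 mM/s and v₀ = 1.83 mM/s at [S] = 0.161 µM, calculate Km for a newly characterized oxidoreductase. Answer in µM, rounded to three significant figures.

0.183 µM

v/Vmax = 1.83/3.91 = 0.4680 = [S]/(Km+[S]).
So Km + [S] = [S]/0.4680 = 0.3440 µM, giving Km = 0.3440 − 0.161 = 0.183 µM.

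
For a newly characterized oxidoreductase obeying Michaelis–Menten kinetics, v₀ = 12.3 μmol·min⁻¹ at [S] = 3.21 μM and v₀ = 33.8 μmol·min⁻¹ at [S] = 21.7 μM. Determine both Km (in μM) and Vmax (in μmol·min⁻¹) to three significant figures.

Km = 9.45 μM; Vmax = 48.5 μmol·min⁻¹

In reciprocal form, 1/v = (Km/Vmax)·(1/[S]) + 1/Vmax. The two points give (1/[S], 1/v) = (0.3115, 0.08130) and (0.04608, 0.02959).
Slope = (0.08130 − 0.02959)/(0.3115 − 0.04608) = 0.1948; intercept = 0.08130 − 0.1948×0.3115 = 0.02061.
Vmax = 1/intercept = 48.5 μmol·min⁻¹; Km = slope × Vmax = 0.1948 × 48.5 = 9.45 μM.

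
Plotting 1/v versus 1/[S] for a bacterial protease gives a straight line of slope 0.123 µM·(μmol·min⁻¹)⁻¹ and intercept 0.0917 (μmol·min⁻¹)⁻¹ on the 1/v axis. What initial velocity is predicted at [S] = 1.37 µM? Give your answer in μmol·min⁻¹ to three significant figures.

The y-intercept is 1/Vmax, so Vmax = 1/0.0917 = 10.9 μmol·min⁻¹.
The slope is Km/Vmax, so Km = 0.123 × 10.9 = 1.34 µM.
Then v = 10.9 × 1.37/(1.34 + 1.37) = 5.51 μmol·min⁻¹.

5.51 μmol·min⁻¹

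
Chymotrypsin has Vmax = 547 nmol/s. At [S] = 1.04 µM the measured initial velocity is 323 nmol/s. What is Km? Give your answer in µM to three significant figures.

v/Vmax = 323/547 = 0.5905 = [S]/(Km+[S]).
So Km + [S] = [S]/0.5905 = 1.761 µM, giving Km = 1.761 − 1.04 = 0.721 µM.

0.721 µM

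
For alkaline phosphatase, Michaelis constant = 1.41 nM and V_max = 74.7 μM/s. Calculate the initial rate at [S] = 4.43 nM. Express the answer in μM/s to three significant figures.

56.7 μM/s

v = Vmax·[S]/(Km + [S]) = 74.7 × 4.43 / (1.41 + 4.43)
  = 330.9 / 5.840 = 56.7 μM/s.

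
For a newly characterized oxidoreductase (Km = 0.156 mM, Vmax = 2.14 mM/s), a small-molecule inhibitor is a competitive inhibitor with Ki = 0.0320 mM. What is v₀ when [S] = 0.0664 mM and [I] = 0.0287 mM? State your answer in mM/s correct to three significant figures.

With α = 1 + [I]/Ki = 1 + 0.0287/0.0320 = 1.897, the competitive rate law is v = Vmax[S] / (αKm + [S]).
v = 2.14×0.0664 / (1.897×0.156 + 0.0664) = 0.1421/0.3623 = 0.392 mM/s.

0.392 mM/s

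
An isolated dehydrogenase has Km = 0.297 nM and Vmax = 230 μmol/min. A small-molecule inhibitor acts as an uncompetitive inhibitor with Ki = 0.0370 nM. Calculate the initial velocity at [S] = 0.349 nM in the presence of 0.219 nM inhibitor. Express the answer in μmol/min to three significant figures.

29.6 μmol/min

With α = 1 + [I]/Ki = 1 + 0.219/0.0370 = 6.919, the uncompetitive rate law is v = (Vmax/α)·[S] / (Km/α + [S]).
v = (230/6.919)×0.349 / (0.297/6.919 + 0.349) = 11.60/0.3919 = 29.6 μmol/min.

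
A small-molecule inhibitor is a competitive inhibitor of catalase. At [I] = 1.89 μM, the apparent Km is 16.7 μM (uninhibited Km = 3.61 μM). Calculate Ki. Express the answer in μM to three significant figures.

Competitive: Km,app = α·Km with α = 1 + [I]/Ki.
α = Km,app/Km = 16.7/3.61 = 4.626.
Since α = 1 + [I]/Ki, [I]/Ki = 4.626 − 1 = 3.626 and Ki = 1.89/3.626 = 0.521 μM.

0.521 μM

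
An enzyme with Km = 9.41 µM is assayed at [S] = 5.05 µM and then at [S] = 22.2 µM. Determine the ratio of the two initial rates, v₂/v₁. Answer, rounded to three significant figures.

2.01

The fractional saturations are [S]/(Km+[S]) = 5.05/14.46 = 0.3492 and 22.2/31.61 = 0.7023.
v₂/v₁ is just their ratio: 0.7023/0.3492 = 2.01.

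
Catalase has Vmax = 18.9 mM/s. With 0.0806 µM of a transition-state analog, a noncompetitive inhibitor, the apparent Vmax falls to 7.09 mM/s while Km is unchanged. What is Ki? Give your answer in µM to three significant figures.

Noncompetitive: Vmax,app = Vmax/α with α = 1 + [I]/Ki.
α = Vmax/Vmax,app = 18.9/7.09 = 2.666.
Since α = 1 + [I]/Ki, [I]/Ki = 2.666 − 1 = 1.666 and Ki = 0.0806/1.666 = 0.0484 µM.

0.0484 µM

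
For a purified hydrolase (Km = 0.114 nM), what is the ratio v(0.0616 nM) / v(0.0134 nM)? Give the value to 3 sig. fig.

3.34

The fractional saturations are [S]/(Km+[S]) = 0.0134/0.1274 = 0.1052 and 0.0616/0.1756 = 0.3508.
v₂/v₁ is just their ratio: 0.3508/0.1052 = 3.34.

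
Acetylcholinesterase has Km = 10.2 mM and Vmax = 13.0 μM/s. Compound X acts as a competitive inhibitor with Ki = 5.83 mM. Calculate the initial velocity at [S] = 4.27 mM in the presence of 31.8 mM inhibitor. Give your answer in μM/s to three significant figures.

0.792 μM/s

α = 1 + [I]/Ki = 1 + 31.8/5.83 = 6.455.
For a competitive inhibitor, Vmax is unchanged and the apparent Km becomes α·Km: Km,app = 65.8 mM, Vmax,app = 13.0 μM/s.
v = Vmax,app·[S]/(Km,app + [S]) = 13.0 × 4.27/(65.8 + 4.27) = 0.792 μM/s.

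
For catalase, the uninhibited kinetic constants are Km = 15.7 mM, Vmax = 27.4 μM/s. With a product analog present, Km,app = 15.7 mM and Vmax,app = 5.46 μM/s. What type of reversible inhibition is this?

noncompetitive

Vmax decreases (27.4 → 5.46 μM/s) while Km is unchanged — pure noncompetitive inhibition.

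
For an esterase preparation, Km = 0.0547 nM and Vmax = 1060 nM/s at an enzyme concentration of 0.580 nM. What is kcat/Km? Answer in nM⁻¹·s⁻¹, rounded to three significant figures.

33400 nM⁻¹·s⁻¹

kcat = Vmax/[E]total = 1060/0.580 = 1830 s⁻¹.
kcat/Km = 1830/0.0547 = 33400 nM⁻¹·s⁻¹.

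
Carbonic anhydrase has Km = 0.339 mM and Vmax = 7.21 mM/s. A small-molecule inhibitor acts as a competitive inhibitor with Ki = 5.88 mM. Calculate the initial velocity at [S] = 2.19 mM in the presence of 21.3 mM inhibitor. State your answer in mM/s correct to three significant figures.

α = 1 + [I]/Ki = 1 + 21.3/5.88 = 4.622.
For a competitive inhibitor, Vmax is unchanged and the apparent Km becomes α·Km: Km,app = 1.57 mM, Vmax,app = 7.21 mM/s.
v = Vmax,app·[S]/(Km,app + [S]) = 7.21 × 2.19/(1.57 + 2.19) = 4.20 mM/s.

4.20 mM/s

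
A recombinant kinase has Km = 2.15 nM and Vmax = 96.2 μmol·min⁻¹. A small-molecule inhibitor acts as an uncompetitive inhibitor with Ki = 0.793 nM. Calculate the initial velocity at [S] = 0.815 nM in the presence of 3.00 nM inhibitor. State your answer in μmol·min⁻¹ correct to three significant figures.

With α = 1 + [I]/Ki = 1 + 3.00/0.793 = 4.783, the uncompetitive rate law is v = (Vmax/α)·[S] / (Km/α + [S]).
v = (96.2/4.783)×0.815 / (2.15/4.783 + 0.815) = 16.39/1.264 = 13.0 μmol·min⁻¹.

13.0 μmol·min⁻¹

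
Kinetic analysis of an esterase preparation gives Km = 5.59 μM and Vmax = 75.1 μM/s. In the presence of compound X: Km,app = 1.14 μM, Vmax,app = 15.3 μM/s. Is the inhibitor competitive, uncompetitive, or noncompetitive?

Both Km and Vmax decrease by the same factor (~4.91-fold) — characteristic of uncompetitive inhibition.

uncompetitive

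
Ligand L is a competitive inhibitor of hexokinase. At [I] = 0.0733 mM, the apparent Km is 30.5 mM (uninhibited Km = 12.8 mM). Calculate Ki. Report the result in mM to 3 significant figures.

Competitive: Km,app = α·Km with α = 1 + [I]/Ki.
α = Km,app/Km = 30.5/12.8 = 2.383.
Ki = [I]/(α − 1) = 0.0733/1.383 = 0.0530 mM.

0.0530 mM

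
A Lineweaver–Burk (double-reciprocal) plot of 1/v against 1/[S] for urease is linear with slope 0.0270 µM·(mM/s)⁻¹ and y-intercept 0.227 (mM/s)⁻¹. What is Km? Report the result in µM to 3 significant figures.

y-intercept = 1/Vmax ⇒ Vmax = 4.41 mM/s; slope = Km/Vmax ⇒ Km = slope × Vmax.
Km = 0.0270 × 4.41 = 0.119 µM.

0.119 µM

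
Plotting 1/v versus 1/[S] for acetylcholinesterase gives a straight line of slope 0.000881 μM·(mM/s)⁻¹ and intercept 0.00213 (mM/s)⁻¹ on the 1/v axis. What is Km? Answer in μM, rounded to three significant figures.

y-intercept = 1/Vmax ⇒ Vmax = 469 mM/s; slope = Km/Vmax ⇒ Km = slope × Vmax.
Km = 0.000881 × 469 = 0.414 μM.

0.414 μM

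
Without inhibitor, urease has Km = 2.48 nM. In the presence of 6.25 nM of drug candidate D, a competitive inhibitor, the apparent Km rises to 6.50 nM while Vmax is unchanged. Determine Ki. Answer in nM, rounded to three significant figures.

3.86 nM

Competitive: Km,app = α·Km with α = 1 + [I]/Ki.
α = Km,app/Km = 6.50/2.48 = 2.621.
Since α = 1 + [I]/Ki, [I]/Ki = 2.621 − 1 = 1.621 and Ki = 6.25/1.621 = 3.86 nM.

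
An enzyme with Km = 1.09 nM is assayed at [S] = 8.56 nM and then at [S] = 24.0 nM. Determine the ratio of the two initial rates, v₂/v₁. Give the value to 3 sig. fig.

Since Vmax cancels, v₂/v₁ = [S]₂(Km+[S]₁) / [S]₁(Km+[S]₂).
= 24.0×(1.09+8.56) / (8.56×(1.09+24.0)) = 231.6/214.8 = 1.08.

1.08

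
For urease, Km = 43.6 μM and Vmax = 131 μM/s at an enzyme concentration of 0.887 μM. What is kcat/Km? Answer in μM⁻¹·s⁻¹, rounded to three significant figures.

kcat = Vmax/[E]total = 131/0.887 = 148 s⁻¹.
kcat/Km = 148/43.6 = 3.39 μM⁻¹·s⁻¹.

3.39 μM⁻¹·s⁻¹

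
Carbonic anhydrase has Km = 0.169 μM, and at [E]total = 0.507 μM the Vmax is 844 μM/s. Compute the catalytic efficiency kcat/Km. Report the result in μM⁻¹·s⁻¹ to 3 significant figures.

9850 μM⁻¹·s⁻¹

kcat = Vmax/[E]total = 844/0.507 = 1660 s⁻¹.
kcat/Km = 1660/0.169 = 9850 μM⁻¹·s⁻¹.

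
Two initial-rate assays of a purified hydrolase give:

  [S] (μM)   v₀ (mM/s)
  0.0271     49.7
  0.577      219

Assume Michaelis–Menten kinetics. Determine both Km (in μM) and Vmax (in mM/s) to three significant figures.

In reciprocal form, 1/v = (Km/Vmax)·(1/[S]) + 1/Vmax. The two points give (1/[S], 1/v) = (36.90, 0.02012) and (1.733, 0.004566).
Slope = (0.02012 − 0.004566)/(36.90 − 1.733) = 0.0004423; intercept = 0.02012 − 0.0004423×36.90 = 0.003800.
Vmax = 1/intercept = 263 mM/s; Km = slope × Vmax = 0.0004423 × 263 = 0.116 μM.

Km = 0.116 μM; Vmax = 263 mM/s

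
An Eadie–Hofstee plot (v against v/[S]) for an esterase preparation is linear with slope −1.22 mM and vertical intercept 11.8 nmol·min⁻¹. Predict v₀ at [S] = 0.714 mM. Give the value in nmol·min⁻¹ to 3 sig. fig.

In the Eadie–Hofstee form v = Vmax − Km·(v/[S]), the slope is −Km and the intercept is Vmax, so Km = 1.22 mM and Vmax = 11.8 nmol·min⁻¹.
v = 11.8 × 0.714/(1.22 + 0.714) = 4.36 nmol·min⁻¹.

4.36 nmol·min⁻¹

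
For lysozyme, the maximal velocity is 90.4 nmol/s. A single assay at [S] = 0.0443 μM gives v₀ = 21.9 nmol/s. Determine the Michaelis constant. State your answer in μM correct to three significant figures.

From v = Vmax[S]/(Km+[S]), Km = [S](Vmax − v)/v.
Km = 0.0443 × (90.4 − 21.9) / 21.9 = 3.035/21.9 = 0.139 μM.

0.139 μM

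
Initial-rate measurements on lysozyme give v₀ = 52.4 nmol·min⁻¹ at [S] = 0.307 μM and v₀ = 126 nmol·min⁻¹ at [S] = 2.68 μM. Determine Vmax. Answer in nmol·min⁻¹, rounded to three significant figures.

154 nmol·min⁻¹

From v = Vmax[S]/(Km+[S]), each point gives Vmax = v(Km+[S])/[S].
Equating: 52.4(Km+0.307)/0.307 = 126(Km+2.68)/2.68.
170.7·Km + 52.4 = 47.01·Km + 126, so (170.7 − 47.01)·Km = 126 − 52.4.
Km = 73.60/123.7 = 0.595 μM; then Vmax = 52.4(0.595+0.307)/0.307 = 154 nmol·min⁻¹.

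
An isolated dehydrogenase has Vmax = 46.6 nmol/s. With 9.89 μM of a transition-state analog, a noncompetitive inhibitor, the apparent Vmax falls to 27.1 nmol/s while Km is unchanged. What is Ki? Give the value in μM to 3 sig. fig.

13.7 μM

Noncompetitive: Vmax,app = Vmax/α with α = 1 + [I]/Ki.
α = Vmax/Vmax,app = 46.6/27.1 = 1.720.
Since α = 1 + [I]/Ki, [I]/Ki = 1.720 − 1 = 0.7196 and Ki = 9.89/0.7196 = 13.7 μM.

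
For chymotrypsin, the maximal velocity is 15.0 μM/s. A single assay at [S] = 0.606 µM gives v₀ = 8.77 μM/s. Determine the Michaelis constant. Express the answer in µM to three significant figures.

From v = Vmax[S]/(Km+[S]), Km = [S](Vmax − v)/v.
Km = 0.606 × (15.0 − 8.77) / 8.77 = 3.775/8.77 = 0.430 µM.

0.430 µM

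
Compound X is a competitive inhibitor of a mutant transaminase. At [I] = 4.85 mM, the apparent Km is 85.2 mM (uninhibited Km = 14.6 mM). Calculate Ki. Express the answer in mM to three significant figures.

1.00 mM

Competitive: Km,app = α·Km with α = 1 + [I]/Ki.
α = Km,app/Km = 85.2/14.6 = 5.836.
Since α = 1 + [I]/Ki, [I]/Ki = 5.836 − 1 = 4.836 and Ki = 4.85/4.836 = 1.00 mM.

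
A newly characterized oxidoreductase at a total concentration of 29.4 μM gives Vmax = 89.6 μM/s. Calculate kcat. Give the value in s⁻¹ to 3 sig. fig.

kcat = Vmax/[E]total = 89.6 μM/s / 29.4 μM = 3.05 s⁻¹.

3.05 s⁻¹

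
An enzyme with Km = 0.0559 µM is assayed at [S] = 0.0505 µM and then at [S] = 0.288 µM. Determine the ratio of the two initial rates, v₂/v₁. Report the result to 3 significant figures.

Since Vmax cancels, v₂/v₁ = [S]₂(Km+[S]₁) / [S]₁(Km+[S]₂).
= 0.288×(0.0559+0.0505) / (0.0505×(0.0559+0.288)) = 0.03064/0.01737 = 1.76.

1.76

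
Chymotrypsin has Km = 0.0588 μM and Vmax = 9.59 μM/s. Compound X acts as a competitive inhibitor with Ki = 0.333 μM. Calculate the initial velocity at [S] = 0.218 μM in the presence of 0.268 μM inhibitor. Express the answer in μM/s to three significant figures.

α = 1 + [I]/Ki = 1 + 0.268/0.333 = 1.805.
For a competitive inhibitor, Vmax is unchanged and the apparent Km becomes α·Km: Km,app = 0.106 μM, Vmax,app = 9.59 μM/s.
v = Vmax,app·[S]/(Km,app + [S]) = 9.59 × 0.218/(0.106 + 0.218) = 6.45 μM/s.

6.45 μM/s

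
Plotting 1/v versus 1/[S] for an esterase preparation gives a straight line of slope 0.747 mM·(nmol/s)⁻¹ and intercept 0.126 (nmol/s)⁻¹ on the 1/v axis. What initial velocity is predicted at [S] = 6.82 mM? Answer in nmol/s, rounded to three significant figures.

4.25 nmol/s

The y-intercept is 1/Vmax, so Vmax = 1/0.126 = 7.94 nmol/s.
The slope is Km/Vmax, so Km = 0.747 × 7.94 = 5.93 mM.
Then v = 7.94 × 6.82/(5.93 + 6.82) = 4.25 nmol/s.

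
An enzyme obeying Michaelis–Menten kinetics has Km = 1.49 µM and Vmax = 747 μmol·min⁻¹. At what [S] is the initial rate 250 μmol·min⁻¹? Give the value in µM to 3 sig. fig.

0.749 µM

The required fractional saturation is v/Vmax = 250/747 = 0.3347.
Then [S]/(Km+[S]) = 0.3347 ⇒ [S] = 1.49 × 0.3347/(1 − 0.3347) = 0.749 µM.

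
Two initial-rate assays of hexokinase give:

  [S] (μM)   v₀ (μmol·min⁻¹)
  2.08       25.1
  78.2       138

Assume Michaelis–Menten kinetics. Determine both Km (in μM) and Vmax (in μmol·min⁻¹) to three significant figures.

From v = Vmax[S]/(Km+[S]), each point gives Vmax = v(Km+[S])/[S].
Equating: 25.1(Km+2.08)/2.08 = 138(Km+78.2)/78.2.
12.07·Km + 25.1 = 1.765·Km + 138, so (12.07 − 1.765)·Km = 138 − 25.1.
Km = 112.9/10.30 = 11.0 μM; then Vmax = 25.1(11.0+2.08)/2.08 = 157 μmol·min⁻¹.

Km = 11.0 μM; Vmax = 157 μmol·min⁻¹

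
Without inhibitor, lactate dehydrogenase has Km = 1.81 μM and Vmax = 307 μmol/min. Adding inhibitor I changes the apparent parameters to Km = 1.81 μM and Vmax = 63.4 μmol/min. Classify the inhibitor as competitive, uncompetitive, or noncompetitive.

Vmax decreases (307 → 63.4 μmol/min) while Km is unchanged — pure noncompetitive inhibition.

noncompetitive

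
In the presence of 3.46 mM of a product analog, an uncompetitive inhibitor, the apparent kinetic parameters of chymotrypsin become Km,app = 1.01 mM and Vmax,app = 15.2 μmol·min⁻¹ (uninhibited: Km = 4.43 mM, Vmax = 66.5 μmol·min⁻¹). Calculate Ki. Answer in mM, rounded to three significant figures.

1.03 mM

Uncompetitive: Vmax,app = Vmax/α (and Km,app = Km/α) with α = 1 + [I]/Ki.
α = Vmax/Vmax,app = 66.5/15.2 = 4.375.
Ki = [I]/(α − 1) = 3.46/3.375 = 1.03 mM.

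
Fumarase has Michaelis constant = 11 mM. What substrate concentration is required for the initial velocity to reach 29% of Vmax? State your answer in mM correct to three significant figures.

v/Vmax = [S]/(Km+[S]) = 0.29, so [S] = Km·0.29/(1 − 0.29) = 11 × 0.4085.
[S] = 4.49 mM.

4.49 mM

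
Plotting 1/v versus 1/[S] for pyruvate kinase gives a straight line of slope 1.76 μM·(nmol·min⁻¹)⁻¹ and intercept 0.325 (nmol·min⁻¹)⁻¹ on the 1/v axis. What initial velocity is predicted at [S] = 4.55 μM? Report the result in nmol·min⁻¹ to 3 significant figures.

1.40 nmol·min⁻¹

The y-intercept is 1/Vmax, so Vmax = 1/0.325 = 3.08 nmol·min⁻¹.
The slope is Km/Vmax, so Km = 1.76 × 3.08 = 5.42 μM.
Then v = 3.08 × 4.55/(5.42 + 4.55) = 1.40 nmol·min⁻¹.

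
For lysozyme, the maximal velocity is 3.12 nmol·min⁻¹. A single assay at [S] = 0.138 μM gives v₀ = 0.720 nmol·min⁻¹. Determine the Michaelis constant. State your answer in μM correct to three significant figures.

0.460 μM

From v = Vmax[S]/(Km+[S]), Km = [S](Vmax − v)/v.
Km = 0.138 × (3.12 − 0.720) / 0.720 = 0.3312/0.720 = 0.460 μM.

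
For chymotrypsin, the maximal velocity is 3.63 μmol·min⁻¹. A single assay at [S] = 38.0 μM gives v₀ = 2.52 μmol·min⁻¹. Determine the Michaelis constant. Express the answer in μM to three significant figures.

v/Vmax = 2.52/3.63 = 0.6942 = [S]/(Km+[S]).
So Km + [S] = [S]/0.6942 = 54.74 μM, giving Km = 54.74 − 38.0 = 16.7 μM.

16.7 μM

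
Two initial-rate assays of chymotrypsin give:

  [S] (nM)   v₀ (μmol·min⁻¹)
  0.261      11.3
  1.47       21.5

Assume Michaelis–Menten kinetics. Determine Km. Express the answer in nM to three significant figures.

0.356 nM

In reciprocal form, 1/v = (Km/Vmax)·(1/[S]) + 1/Vmax. The two points give (1/[S], 1/v) = (3.831, 0.08850) and (0.6803, 0.04651).
Slope = (0.08850 − 0.04651)/(3.831 − 0.6803) = 0.01332; intercept = 0.08850 − 0.01332×3.831 = 0.03745.
Vmax = 1/intercept = 26.7 μmol·min⁻¹; Km = slope × Vmax = 0.01332 × 26.7 = 0.356 nM.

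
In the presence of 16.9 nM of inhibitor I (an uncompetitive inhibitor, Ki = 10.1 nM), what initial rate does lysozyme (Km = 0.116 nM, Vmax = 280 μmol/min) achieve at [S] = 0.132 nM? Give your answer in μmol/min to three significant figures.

78.8 μmol/min

α = 1 + [I]/Ki = 1 + 16.9/10.1 = 2.673.
For an uncompetitive inhibitor, both parameters are divided by α, giving Vmax/α and Km/α: Km,app = 0.0434 nM, Vmax,app = 105 μmol/min.
v = Vmax,app·[S]/(Km,app + [S]) = 105 × 0.132/(0.0434 + 0.132) = 78.8 μmol/min.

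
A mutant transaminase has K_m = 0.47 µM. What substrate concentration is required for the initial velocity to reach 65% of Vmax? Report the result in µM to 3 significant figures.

v/Vmax = [S]/(Km+[S]) = 0.65, so [S] = Km·0.65/(1 − 0.65) = 0.47 × 1.857.
[S] = 0.873 µM.

0.873 µM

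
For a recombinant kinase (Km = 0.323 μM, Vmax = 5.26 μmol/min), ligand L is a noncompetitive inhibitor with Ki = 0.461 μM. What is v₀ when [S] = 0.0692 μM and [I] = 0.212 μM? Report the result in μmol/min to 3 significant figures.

With α = 1 + [I]/Ki = 1 + 0.212/0.461 = 1.460, the noncompetitive rate law is v = (Vmax/α)·[S] / (Km + [S]).
v = (5.26/1.460)×0.0692 / (0.323 + 0.0692) = 0.2493/0.3922 = 0.636 μmol/min.

0.636 μmol/min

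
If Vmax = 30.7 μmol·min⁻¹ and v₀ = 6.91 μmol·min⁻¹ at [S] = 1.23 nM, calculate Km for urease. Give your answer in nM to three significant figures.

4.23 nM

v/Vmax = 6.91/30.7 = 0.2251 = [S]/(Km+[S]).
So Km + [S] = [S]/0.2251 = 5.465 nM, giving Km = 5.465 − 1.23 = 4.23 nM.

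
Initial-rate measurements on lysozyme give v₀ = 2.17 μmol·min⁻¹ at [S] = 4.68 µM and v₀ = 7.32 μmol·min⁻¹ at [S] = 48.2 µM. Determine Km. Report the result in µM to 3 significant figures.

16.5 µM

From v = Vmax[S]/(Km+[S]), each point gives Vmax = v(Km+[S])/[S].
Equating: 2.17(Km+4.68)/4.68 = 7.32(Km+48.2)/48.2.
0.4637·Km + 2.17 = 0.1519·Km + 7.32, so (0.4637 − 0.1519)·Km = 7.32 − 2.17.
Km = 5.150/0.3118 = 16.5 µM; then Vmax = 2.17(16.5+4.68)/4.68 = 9.83 μmol·min⁻¹.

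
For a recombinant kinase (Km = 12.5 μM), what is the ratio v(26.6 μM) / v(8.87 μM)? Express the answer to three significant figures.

The fractional saturations are [S]/(Km+[S]) = 8.87/21.37 = 0.4151 and 26.6/39.10 = 0.6803.
v₂/v₁ is just their ratio: 0.6803/0.4151 = 1.64.

1.64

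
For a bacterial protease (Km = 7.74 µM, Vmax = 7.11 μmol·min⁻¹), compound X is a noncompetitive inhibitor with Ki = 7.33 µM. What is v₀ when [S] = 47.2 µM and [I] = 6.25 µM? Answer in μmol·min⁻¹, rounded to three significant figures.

α = 1 + [I]/Ki = 1 + 6.25/7.33 = 1.853.
For a noncompetitive inhibitor, Vmax is reduced to Vmax/α while Km is unchanged: Km,app = 7.74 µM, Vmax,app = 3.84 μmol·min⁻¹.
v = Vmax,app·[S]/(Km,app + [S]) = 3.84 × 47.2/(7.74 + 47.2) = 3.30 μmol·min⁻¹.

3.30 μmol·min⁻¹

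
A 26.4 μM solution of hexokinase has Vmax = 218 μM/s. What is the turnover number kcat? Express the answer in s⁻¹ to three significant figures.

kcat = Vmax/[E]total = 218 μM/s / 26.4 μM = 8.26 s⁻¹.

8.26 s⁻¹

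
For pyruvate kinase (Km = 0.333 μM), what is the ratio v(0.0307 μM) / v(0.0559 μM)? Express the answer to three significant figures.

0.587

Since Vmax cancels, v₂/v₁ = [S]₂(Km+[S]₁) / [S]₁(Km+[S]₂).
= 0.0307×(0.333+0.0559) / (0.0559×(0.333+0.0307)) = 0.01194/0.02033 = 0.587.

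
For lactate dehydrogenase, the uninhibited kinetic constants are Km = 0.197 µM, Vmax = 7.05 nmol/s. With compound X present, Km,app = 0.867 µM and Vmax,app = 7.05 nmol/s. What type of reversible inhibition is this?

Km increases (0.197 → 0.867 µM) while Vmax is unchanged — the hallmark of competitive inhibition.

competitive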